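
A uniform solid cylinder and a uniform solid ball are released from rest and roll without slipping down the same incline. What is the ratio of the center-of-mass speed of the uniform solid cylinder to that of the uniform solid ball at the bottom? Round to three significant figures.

v_ratio ≈ 0.966

Each satisfies Mgh = ½(1+k)Mv² with k = I/(MR²), so v ∝ 1/√(1+k).
For the uniform solid cylinder k = 0.5; for the uniform solid ball k = 0.4.
v₁/v₂ = √((1+k₂)/(1+k₁)) = √(1.4/1.5) ≈ 0.966.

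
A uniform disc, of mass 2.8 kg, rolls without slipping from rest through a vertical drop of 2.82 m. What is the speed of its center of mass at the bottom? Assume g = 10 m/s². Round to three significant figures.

v ≈ 6.13 m/s

The moment of inertia is (1/2)MR², giving k ≡ I/(MR²) = 0.5.
Rolling without slipping gives ω = v/R, so the total kinetic energy is ½Mv² + ½Iω² = ½(1+k)Mv² = (3/4)Mv².
Energy conservation: Mgh = (3/4)Mv², so v = √(2gh/(1+k)) = √(2 × 10 × 2.82 / 1.5) ≈ 6.13 m/s.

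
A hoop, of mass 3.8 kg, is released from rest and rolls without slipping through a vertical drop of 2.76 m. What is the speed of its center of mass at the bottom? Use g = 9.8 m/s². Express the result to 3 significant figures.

For this body I = MR², i.e. k = I/(MR²) = 1.
Pure rolling means v = ωR; then KE = ½Mv² + ½I(v/R)² = ½(1+k)Mv² = Mv².
Energy conservation: Mgh = Mv², so v = √(2gh/(1+k)) = √(2 × 9.8 × 2.76 / 2) ≈ 5.20 m/s.

v ≈ 5.20 m/s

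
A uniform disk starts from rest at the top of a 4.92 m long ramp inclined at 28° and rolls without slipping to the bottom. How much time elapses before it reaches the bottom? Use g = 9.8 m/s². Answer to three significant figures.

t ≈ 1.79 s

With I = (1/2)MR², the ratio k = I/(MR²) is 0.5.
Translational: Mg sinθ − f = Ma. Rotational about the CM: fR = Iα = kMRa, so f = kMa.
Hence a = g sinθ/(1+k) = 9.8×sin28°/1.5 = 3.067 m/s².
Starting from rest, L = ½at², so t = √(2L/a) = √(2×4.92/3.067) ≈ 1.79 s.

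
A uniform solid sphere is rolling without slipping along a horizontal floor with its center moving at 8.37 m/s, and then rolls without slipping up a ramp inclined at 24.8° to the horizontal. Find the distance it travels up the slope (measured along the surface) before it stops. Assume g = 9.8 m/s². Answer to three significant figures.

d ≈ 11.9 m

With I = (2/5)MR², the ratio k = I/(MR²) is 0.4.
The rolling condition ω = v/R makes the rotational term ½I(v/R)² = ½kMv², so KE_total = ½(1+k)Mv² = (7/10)Mv².
Setting this equal to Mgh gives the vertical rise h = (1+k)v₀²/(2g) = 1.4×8.37²/(2×9.8) = 5.004 m.
The distance along the slope is d = h/sinθ = 5.004/sin24.8° ≈ 11.9 m.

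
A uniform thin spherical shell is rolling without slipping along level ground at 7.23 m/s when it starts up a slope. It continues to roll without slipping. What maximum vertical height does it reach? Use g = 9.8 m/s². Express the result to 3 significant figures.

h ≈ 4.44 m

Here I = (2/3)MR², so the shape factor k = I/(MR²) = 2/3.
Pure rolling means v = ωR; then KE = ½Mv² + ½I(v/R)² = ½(1+k)Mv² = (5/6)Mv².
At the top the kinetic energy is zero, so (5/6)Mv₀² = Mgh.
Thus h = (1+k)v₀²/(2g) = 1.667 × 7.23² / (2 × 9.8) ≈ 4.44 m.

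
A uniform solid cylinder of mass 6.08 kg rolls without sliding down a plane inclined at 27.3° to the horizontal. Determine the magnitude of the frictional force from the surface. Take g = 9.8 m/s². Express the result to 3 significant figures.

For this body I = (1/2)MR², i.e. k = I/(MR²) = 0.5.
Newton's second law down the slope: Mg sinθ − f = Ma. The torque equation fR = Iα (with α = a/R) gives f = kMa.
Combining, a = g sinθ/(1+k) and f = kMa = kMg sinθ/(1+k).
f = 0.5 × 6.08 × 9.8 × sin27.3° / 1.5 ≈ 9.11 N.

f ≈ 9.11 N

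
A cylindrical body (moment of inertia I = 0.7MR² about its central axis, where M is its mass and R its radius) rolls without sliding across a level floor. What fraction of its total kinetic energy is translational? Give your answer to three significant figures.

For this body I = 0.7MR², i.e. k = I/(MR²) = 0.7.
With ω = v/R, KE_trans = ½Mv² and KE_rot = ½Iω² = ½kMv², so KE_total = ½(1+k)Mv².
The translational fraction is therefore 1/(1+k) = 1/1.7 ≈ 0.588.

fraction ≈ 0.588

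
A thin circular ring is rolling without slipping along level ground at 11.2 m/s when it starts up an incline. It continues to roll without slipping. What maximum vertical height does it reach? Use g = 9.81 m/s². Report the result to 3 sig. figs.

h ≈ 12.8 m

The moment of inertia is MR², giving k ≡ I/(MR²) = 1.
Since it rolls without slipping, ω = v/R and KE = ½Mv² + ½Iω² = ½(1+k)Mv² = Mv².
All of this converts to potential energy at the highest point: Mv₀² = Mgh.
Thus h = (1+k)v₀²/(2g) = 2 × 11.2² / (2 × 9.81) ≈ 12.8 m.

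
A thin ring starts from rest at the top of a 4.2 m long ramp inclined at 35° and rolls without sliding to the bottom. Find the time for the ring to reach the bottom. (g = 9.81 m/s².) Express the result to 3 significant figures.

For this body I = MR², i.e. k = I/(MR²) = 1.
Translational: Mg sinθ − f = Ma. Rotational about the CM: fR = Iα = kMRa, so f = kMa.
Hence a = g sinθ/(1+k) = 9.81×sin35°/2 = 2.813 m/s².
With constant a from rest, t = √(2L/a) = √(2·4.2/2.813) ≈ 1.73 s.

t ≈ 1.73 s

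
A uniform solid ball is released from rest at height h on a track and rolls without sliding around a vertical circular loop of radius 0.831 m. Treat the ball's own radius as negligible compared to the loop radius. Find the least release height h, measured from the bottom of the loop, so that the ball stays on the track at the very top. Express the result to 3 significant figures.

With I = (2/5)MR², the ratio k = I/(MR²) is 0.4.
At the top, contact is just lost when gravity alone supplies the centripetal force: Mg = Mv_top²/r, i.e. v_top² = gr.
With ω = v/R, the kinetic energy at speed v is ½(1+k)Mv² = (7/10)Mv².
Energy conservation from release (height h) to the top (height 2r): Mgh = Mg(2r) + (7/10)M·gr.
Thus h_min = 2r + (1+k)r/2 = r(2 + 1.4/2) = 0.831 × 2.7 ≈ 2.24 m.

h_min ≈ 2.24 m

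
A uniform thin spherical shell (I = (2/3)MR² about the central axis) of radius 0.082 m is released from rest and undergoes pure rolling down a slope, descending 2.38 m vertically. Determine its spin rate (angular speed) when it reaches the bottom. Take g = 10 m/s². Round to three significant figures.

For this body I = (2/3)MR², i.e. k = I/(MR²) = 2/3.
Pure rolling means v = ωR; then KE = ½Mv² + ½I(v/R)² = ½(1+k)Mv² = (5/6)Mv².
Energy conservation Mgh = ½(1+k)Mv² gives v = √(2gh/(1+k)) = √(2 × 10 × 2.38 / 1.667) = 5.344 m/s.
Then ω = v/R = 5.344 / 0.082 ≈ 65.2 rad/s.

ω ≈ 65.2 rad/s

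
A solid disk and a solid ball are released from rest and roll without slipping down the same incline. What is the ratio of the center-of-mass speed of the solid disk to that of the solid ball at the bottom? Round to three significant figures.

v_ratio ≈ 0.966

Each satisfies Mgh = ½(1+k)Mv² with k = I/(MR²), so v ∝ 1/√(1+k).
For the solid disk k = 0.5; for the solid ball k = 0.4.
v₁/v₂ = √((1+k₂)/(1+k₁)) = √(1.4/1.5) ≈ 0.966.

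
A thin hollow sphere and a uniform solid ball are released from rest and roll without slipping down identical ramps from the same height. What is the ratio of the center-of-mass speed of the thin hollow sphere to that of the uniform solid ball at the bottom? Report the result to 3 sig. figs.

v_ratio ≈ 0.917

Each satisfies Mgh = ½(1+k)Mv² with k = I/(MR²), so v ∝ 1/√(1+k).
For the thin hollow sphere k = 2/3; for the uniform solid ball k = 0.4.
v₁/v₂ = √((1+k₂)/(1+k₁)) = √(1.4/1.667) ≈ 0.917.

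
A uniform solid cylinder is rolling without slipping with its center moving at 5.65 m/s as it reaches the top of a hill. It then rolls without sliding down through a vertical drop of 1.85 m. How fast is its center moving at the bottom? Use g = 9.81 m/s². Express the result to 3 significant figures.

For this body I = (1/2)MR², i.e. k = I/(MR²) = 0.5.
Rolling without slipping gives ω = v/R, so the total kinetic energy is ½Mv² + ½Iω² = ½(1+k)Mv² = (3/4)Mv².
Conserving energy between top and bottom: (3/4)Mv² = (3/4)Mv₀² + Mgh, hence v² = v₀² + 2gh/(1+k).
v = √(5.65² + 2×9.81×1.85/1.5) = √56.12 ≈ 7.49 m/s.

v ≈ 7.49 m/s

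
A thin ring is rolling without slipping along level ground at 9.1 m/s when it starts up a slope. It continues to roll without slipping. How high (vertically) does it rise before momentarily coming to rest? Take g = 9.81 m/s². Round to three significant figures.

The moment of inertia is MR², giving k ≡ I/(MR²) = 1.
Pure rolling means v = ωR; then KE = ½Mv² + ½I(v/R)² = ½(1+k)Mv² = Mv².
At the top the kinetic energy is zero, so Mv₀² = Mgh.
Thus h = (1+k)v₀²/(2g) = 2 × 9.1² / (2 × 9.81) ≈ 8.44 m.

h ≈ 8.44 m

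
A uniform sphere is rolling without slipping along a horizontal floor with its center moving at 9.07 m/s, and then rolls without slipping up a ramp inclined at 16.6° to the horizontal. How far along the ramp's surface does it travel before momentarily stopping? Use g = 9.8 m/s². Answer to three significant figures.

Here I = (2/5)MR², so the shape factor k = I/(MR²) = 0.4.
The rolling condition ω = v/R makes the rotational term ½I(v/R)² = ½kMv², so KE_total = ½(1+k)Mv² = (7/10)Mv².
Setting this equal to Mgh gives the vertical rise h = (1+k)v₀²/(2g) = 1.4×9.07²/(2×9.8) = 5.876 m.
The distance along the slope is d = h/sinθ = 5.876/sin16.6° ≈ 20.6 m.

d ≈ 20.6 m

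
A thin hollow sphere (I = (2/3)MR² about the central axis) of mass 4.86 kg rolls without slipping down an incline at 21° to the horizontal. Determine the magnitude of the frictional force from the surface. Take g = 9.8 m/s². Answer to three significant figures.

For this body I = (2/3)MR², i.e. k = I/(MR²) = 2/3.
Newton's second law down the slope: Mg sinθ − f = Ma. The torque equation fR = Iα (with α = a/R) gives f = kMa.
Combining, a = g sinθ/(1+k) and f = kMa = kMg sinθ/(1+k).
f = (2/3) × 4.86 × 9.8 × sin21° / 1.667 ≈ 6.83 N.

f ≈ 6.83 N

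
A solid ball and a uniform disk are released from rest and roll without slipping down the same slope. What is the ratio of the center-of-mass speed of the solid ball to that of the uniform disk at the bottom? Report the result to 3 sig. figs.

Each satisfies Mgh = ½(1+k)Mv² with k = I/(MR²), so v ∝ 1/√(1+k).
For the solid ball k = 0.4; for the uniform disk k = 0.5.
v₁/v₂ = √((1+k₂)/(1+k₁)) = √(1.5/1.4) ≈ 1.04.

v_ratio ≈ 1.04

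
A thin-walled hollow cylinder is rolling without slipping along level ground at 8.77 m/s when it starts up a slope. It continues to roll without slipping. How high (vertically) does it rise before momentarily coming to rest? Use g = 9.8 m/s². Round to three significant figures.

With I = MR², the ratio k = I/(MR²) is 1.
Pure rolling means v = ωR; then KE = ½Mv² + ½I(v/R)² = ½(1+k)Mv² = Mv².
At the top the kinetic energy is zero, so Mv₀² = Mgh.
Thus h = (1+k)v₀²/(2g) = 2 × 8.77² / (2 × 9.8) ≈ 7.85 m.

h ≈ 7.85 m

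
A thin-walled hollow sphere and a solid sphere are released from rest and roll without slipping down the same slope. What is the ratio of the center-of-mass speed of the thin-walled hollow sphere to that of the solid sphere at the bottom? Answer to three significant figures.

Each satisfies Mgh = ½(1+k)Mv² with k = I/(MR²), so v ∝ 1/√(1+k).
For the thin-walled hollow sphere k = 2/3; for the solid sphere k = 0.4.
v₁/v₂ = √((1+k₂)/(1+k₁)) = √(1.4/1.667) ≈ 0.917.

v_ratio ≈ 0.917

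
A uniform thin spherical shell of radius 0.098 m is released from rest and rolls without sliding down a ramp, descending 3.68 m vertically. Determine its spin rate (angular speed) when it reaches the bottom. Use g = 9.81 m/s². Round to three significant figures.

For this body I = (2/3)MR², i.e. k = I/(MR²) = 2/3.
Pure rolling means v = ωR; then KE = ½Mv² + ½I(v/R)² = ½(1+k)Mv² = (5/6)Mv².
Energy conservation Mgh = ½(1+k)Mv² gives v = √(2gh/(1+k)) = √(2 × 9.81 × 3.68 / 1.667) = 6.582 m/s.
The angular speed follows from ω = v/R = 6.582/0.098 ≈ 67.2 rad/s.

ω ≈ 67.2 rad/s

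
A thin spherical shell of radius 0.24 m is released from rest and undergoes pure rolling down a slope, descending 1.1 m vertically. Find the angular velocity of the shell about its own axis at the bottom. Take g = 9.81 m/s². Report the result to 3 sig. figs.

ω ≈ 15.0 rad/s

For this body I = (2/3)MR², i.e. k = I/(MR²) = 2/3.
Rolling without slipping gives ω = v/R, so the total kinetic energy is ½Mv² + ½Iω² = ½(1+k)Mv² = (5/6)Mv².
Energy conservation Mgh = ½(1+k)Mv² gives v = √(2gh/(1+k)) = √(2 × 9.81 × 1.1 / 1.667) = 3.598 m/s.
The angular speed follows from ω = v/R = 3.598/0.24 ≈ 15.0 rad/s.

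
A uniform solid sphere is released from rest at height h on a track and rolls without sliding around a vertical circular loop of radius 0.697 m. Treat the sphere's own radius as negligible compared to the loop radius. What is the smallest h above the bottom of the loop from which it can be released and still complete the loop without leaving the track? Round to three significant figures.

The moment of inertia is (2/5)MR², giving k ≡ I/(MR²) = 0.4.
At the top of the loop, the minimum-contact condition is Mg = Mv_top²/r, so v_top² = gr.
With ω = v/R, the kinetic energy at speed v is ½(1+k)Mv² = (7/10)Mv².
Energy conservation from release (height h) to the top (height 2r): Mgh = Mg(2r) + (7/10)M·gr.
Thus h_min = 2r + (1+k)r/2 = r(2 + 1.4/2) = 0.697 × 2.7 ≈ 1.88 m.

h_min ≈ 1.88 m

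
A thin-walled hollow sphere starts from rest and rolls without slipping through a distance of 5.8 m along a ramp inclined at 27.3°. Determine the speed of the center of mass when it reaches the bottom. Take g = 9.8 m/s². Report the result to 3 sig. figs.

With I = (2/3)MR², the ratio k = I/(MR²) is 2/3.
Pure rolling means v = ωR; then KE = ½Mv² + ½I(v/R)² = ½(1+k)Mv² = (5/6)Mv².
The vertical drop is h = L sinθ = 5.8 × sin27.3° = 2.66 m.
Setting Mgh = (5/6)Mv² gives v = √(2gh/(1+k)) = √(2·9.8·2.66/1.667) ≈ 5.59 m/s.

v ≈ 5.59 m/s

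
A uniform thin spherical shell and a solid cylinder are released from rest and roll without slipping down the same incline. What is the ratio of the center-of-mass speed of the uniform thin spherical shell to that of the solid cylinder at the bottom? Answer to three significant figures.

v_ratio ≈ 0.949

Each satisfies Mgh = ½(1+k)Mv² with k = I/(MR²), so v ∝ 1/√(1+k).
For the uniform thin spherical shell k = 2/3; for the solid cylinder k = 0.5.
v₁/v₂ = √((1+k₂)/(1+k₁)) = √(1.5/1.667) ≈ 0.949.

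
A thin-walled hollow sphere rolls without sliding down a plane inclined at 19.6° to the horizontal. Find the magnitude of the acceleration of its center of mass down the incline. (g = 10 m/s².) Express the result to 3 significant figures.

a ≈ 2.01 m/s²

The moment of inertia is (2/3)MR², giving k ≡ I/(MR²) = 2/3.
Translational: Mg sinθ − f = Ma. Rotational about the CM: fR = Iα = kMRa, so f = kMa.
Eliminating f: Mg sinθ = (1+k)Ma, so a = g sinθ/(1+k) = 10 × sin19.6° / 1.667 ≈ 2.01 m/s².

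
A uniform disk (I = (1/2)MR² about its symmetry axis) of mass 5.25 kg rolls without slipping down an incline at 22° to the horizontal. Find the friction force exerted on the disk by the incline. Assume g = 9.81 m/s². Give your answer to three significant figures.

For this body I = (1/2)MR², i.e. k = I/(MR²) = 0.5.
Along the incline Mg sinθ − f = Ma, and torque about the center fR = Iα = kMR²(a/R) gives f = kMa.
Combining, a = g sinθ/(1+k) and f = kMa = kMg sinθ/(1+k).
f = 0.5 × 5.25 × 9.81 × sin22° / 1.5 ≈ 6.43 N.

f ≈ 6.43 N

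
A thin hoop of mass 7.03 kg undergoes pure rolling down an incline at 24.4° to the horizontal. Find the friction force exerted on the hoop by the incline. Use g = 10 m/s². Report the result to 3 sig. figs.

For this body I = MR², i.e. k = I/(MR²) = 1.
Translational: Mg sinθ − f = Ma. Rotational about the CM: fR = Iα = kMRa, so f = kMa.
Combining, a = g sinθ/(1+k) and f = kMa = kMg sinθ/(1+k).
f = 1 × 7.03 × 10 × sin24.4° / 2 ≈ 14.5 N.

f ≈ 14.5 N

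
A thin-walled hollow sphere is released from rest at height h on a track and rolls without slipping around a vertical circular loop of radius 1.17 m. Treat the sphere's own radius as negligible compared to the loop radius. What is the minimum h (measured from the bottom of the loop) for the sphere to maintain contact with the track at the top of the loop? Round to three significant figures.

The moment of inertia is (2/3)MR², giving k ≡ I/(MR²) = 2/3.
At the top, contact is just lost when gravity alone supplies the centripetal force: Mg = Mv_top²/r, i.e. v_top² = gr.
With ω = v/R, the kinetic energy at speed v is ½(1+k)Mv² = (5/6)Mv².
Energy conservation from release (height h) to the top (height 2r): Mgh = Mg(2r) + (5/6)M·gr.
Thus h_min = 2r + (1+k)r/2 = r(2 + 1.667/2) = 1.17 × 2.833 ≈ 3.32 m.

h_min ≈ 3.32 m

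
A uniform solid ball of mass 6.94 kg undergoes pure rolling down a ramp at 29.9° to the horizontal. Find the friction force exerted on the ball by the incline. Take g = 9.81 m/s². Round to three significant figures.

With I = (2/5)MR², the ratio k = I/(MR²) is 0.4.
Newton's second law down the slope: Mg sinθ − f = Ma. The torque equation fR = Iα (with α = a/R) gives f = kMa.
Combining, a = g sinθ/(1+k) and f = kMa = kMg sinθ/(1+k).
f = 0.4 × 6.94 × 9.81 × sin29.9° / 1.4 ≈ 9.70 N.

f ≈ 9.70 N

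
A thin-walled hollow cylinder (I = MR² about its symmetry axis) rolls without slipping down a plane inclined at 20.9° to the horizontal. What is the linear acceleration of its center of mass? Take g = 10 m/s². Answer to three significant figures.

a ≈ 1.78 m/s²

With I = MR², the ratio k = I/(MR²) is 1.
Newton's second law down the slope: Mg sinθ − f = Ma. The torque equation fR = Iα (with α = a/R) gives f = kMa.
Eliminating f: Mg sinθ = (1+k)Ma, so a = g sinθ/(1+k) = 10 × sin20.9° / 2 ≈ 1.78 m/s².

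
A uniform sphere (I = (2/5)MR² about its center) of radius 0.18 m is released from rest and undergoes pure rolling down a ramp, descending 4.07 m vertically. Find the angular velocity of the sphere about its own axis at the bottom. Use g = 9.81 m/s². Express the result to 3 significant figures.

With I = (2/5)MR², the ratio k = I/(MR²) is 0.4.
The rolling condition ω = v/R makes the rotational term ½I(v/R)² = ½kMv², so KE_total = ½(1+k)Mv² = (7/10)Mv².
Energy conservation Mgh = ½(1+k)Mv² gives v = √(2gh/(1+k)) = √(2 × 9.81 × 4.07 / 1.4) = 7.552 m/s.
The angular speed follows from ω = v/R = 7.552/0.18 ≈ 42.0 rad/s.

ω ≈ 42.0 rad/s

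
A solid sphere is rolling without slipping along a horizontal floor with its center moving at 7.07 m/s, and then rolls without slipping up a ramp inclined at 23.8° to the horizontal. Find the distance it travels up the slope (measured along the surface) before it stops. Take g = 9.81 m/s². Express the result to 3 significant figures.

d ≈ 8.84 m

For this body I = (2/5)MR², i.e. k = I/(MR²) = 0.4.
Rolling without slipping gives ω = v/R, so the total kinetic energy is ½Mv² + ½Iω² = ½(1+k)Mv² = (7/10)Mv².
Setting this equal to Mgh gives the vertical rise h = (1+k)v₀²/(2g) = 1.4×7.07²/(2×9.81) = 3.567 m.
The distance along the slope is d = h/sinθ = 3.567/sin23.8° ≈ 8.84 m.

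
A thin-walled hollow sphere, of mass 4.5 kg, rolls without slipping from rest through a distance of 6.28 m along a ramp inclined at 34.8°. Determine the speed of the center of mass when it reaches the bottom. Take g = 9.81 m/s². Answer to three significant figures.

For this body I = (2/3)MR², i.e. k = I/(MR²) = 2/3.
Pure rolling means v = ωR; then KE = ½Mv² + ½I(v/R)² = ½(1+k)Mv² = (5/6)Mv².
The vertical drop is h = L sinθ = 6.28 × sin34.8° = 3.584 m.
Setting Mgh = (5/6)Mv² gives v = √(2gh/(1+k)) = √(2·9.81·3.584/1.667) ≈ 6.50 m/s.

v ≈ 6.50 m/s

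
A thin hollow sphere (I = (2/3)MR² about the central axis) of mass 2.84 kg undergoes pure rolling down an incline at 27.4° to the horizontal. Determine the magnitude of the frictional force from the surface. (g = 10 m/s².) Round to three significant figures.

With I = (2/3)MR², the ratio k = I/(MR²) is 2/3.
Translational: Mg sinθ − f = Ma. Rotational about the CM: fR = Iα = kMRa, so f = kMa.
Combining, a = g sinθ/(1+k) and f = kMa = kMg sinθ/(1+k).
f = (2/3) × 2.84 × 10 × sin27.4° / 1.667 ≈ 5.23 N.

f ≈ 5.23 N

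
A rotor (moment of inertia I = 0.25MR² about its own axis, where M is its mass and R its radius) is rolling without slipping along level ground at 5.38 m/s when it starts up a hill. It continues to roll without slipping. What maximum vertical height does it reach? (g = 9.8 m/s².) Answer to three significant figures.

For this body I = 0.25MR², i.e. k = I/(MR²) = 0.25.
Rolling without slipping gives ω = v/R, so the total kinetic energy is ½Mv² + ½Iω² = ½(1+k)Mv² = (5/8)Mv².
At the top the kinetic energy is zero, so (5/8)Mv₀² = Mgh.
Thus h = (1+k)v₀²/(2g) = 1.25 × 5.38² / (2 × 9.8) ≈ 1.85 m.

h ≈ 1.85 m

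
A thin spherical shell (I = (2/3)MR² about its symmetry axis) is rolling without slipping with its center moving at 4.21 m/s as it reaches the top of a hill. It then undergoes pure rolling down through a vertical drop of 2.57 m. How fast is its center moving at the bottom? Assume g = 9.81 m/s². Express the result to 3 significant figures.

v ≈ 6.93 m/s

With I = (2/3)MR², the ratio k = I/(MR²) is 2/3.
Pure rolling means v = ωR; then KE = ½Mv² + ½I(v/R)² = ½(1+k)Mv² = (5/6)Mv².
Conserving energy between top and bottom: (5/6)Mv² = (5/6)Mv₀² + Mgh, hence v² = v₀² + 2gh/(1+k).
v = √(4.21² + 2×9.81×2.57/1.667) = √47.98 ≈ 6.93 m/s.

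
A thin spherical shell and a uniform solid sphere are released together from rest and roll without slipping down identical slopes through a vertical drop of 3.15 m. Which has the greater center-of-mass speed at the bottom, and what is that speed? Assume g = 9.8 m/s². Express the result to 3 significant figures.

the uniform solid sphere, at v ≈ 6.64 m/s

For rolling without slipping, Mgh = ½(1+k)Mv² where k = I/(MR²), so v = √(2gh/(1+k)).
Thin spherical shell: k = 2/3, giving v = √(2×9.8×3.15/1.667) = 6.086 m/s.
Uniform solid sphere: k = 0.4, giving v = √(2×9.8×3.15/1.4) = 6.641 m/s.
The smaller k wins: the uniform solid sphere, at ≈ 6.64 m/s.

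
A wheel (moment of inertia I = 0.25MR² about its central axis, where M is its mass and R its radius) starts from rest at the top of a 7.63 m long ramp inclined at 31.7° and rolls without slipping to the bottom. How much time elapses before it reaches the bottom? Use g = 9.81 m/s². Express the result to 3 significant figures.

t ≈ 1.92 s

For this body I = 0.25MR², i.e. k = I/(MR²) = 0.25.
Newton's second law down the slope: Mg sinθ − f = Ma. The torque equation fR = Iα (with α = a/R) gives f = kMa.
Hence a = g sinθ/(1+k) = 9.81×sin31.7°/1.25 = 4.124 m/s².
With constant a from rest, t = √(2L/a) = √(2·7.63/4.124) ≈ 1.92 s.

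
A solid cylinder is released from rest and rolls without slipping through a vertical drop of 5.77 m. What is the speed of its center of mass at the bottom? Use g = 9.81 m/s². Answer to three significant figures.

v ≈ 8.69 m/s

With I = (1/2)MR², the ratio k = I/(MR²) is 0.5.
Pure rolling means v = ωR; then KE = ½Mv² + ½I(v/R)² = ½(1+k)Mv² = (3/4)Mv².
Setting Mgh = (3/4)Mv² gives v = √(2gh/(1+k)) = √(2·9.81·5.77/1.5) ≈ 8.69 m/s.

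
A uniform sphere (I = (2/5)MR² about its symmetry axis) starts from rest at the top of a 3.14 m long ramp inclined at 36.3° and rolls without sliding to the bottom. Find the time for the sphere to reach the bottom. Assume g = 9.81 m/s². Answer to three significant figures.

With I = (2/5)MR², the ratio k = I/(MR²) is 0.4.
Along the incline Mg sinθ − f = Ma, and torque about the center fR = Iα = kMR²(a/R) gives f = kMa.
Hence a = g sinθ/(1+k) = 9.81×sin36.3°/1.4 = 4.148 m/s².
With constant a from rest, t = √(2L/a) = √(2·3.14/4.148) ≈ 1.23 s.

t ≈ 1.23 s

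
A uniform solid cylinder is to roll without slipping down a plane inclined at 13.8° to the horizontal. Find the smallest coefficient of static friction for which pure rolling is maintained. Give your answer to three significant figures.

The moment of inertia is (1/2)MR², giving k ≡ I/(MR²) = 0.5.
Newton's second law down the slope: Mg sinθ − f = Ma. The torque equation fR = Iα (with α = a/R) gives f = kMa.
These give a = g sinθ/(1+k) and the required friction f = kMg sinθ/(1+k).
With N = Mg cosθ, the no-slip condition f ≤ μN gives μ_min = f/N = k tanθ/(1+k).
μ_min = 0.5 × tan13.8° / 1.5 ≈ 0.0819.

μ_min ≈ 0.0819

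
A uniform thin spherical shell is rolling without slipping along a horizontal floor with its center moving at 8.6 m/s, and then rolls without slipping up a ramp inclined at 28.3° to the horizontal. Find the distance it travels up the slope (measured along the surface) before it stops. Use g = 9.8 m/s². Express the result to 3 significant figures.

The moment of inertia is (2/3)MR², giving k ≡ I/(MR²) = 2/3.
Rolling without slipping gives ω = v/R, so the total kinetic energy is ½Mv² + ½Iω² = ½(1+k)Mv² = (5/6)Mv².
Setting this equal to Mgh gives the vertical rise h = (1+k)v₀²/(2g) = 1.667×8.6²/(2×9.8) = 6.289 m.
Along the incline, d = h/sinθ = 6.289/sin28.3° ≈ 13.3 m.

d ≈ 13.3 m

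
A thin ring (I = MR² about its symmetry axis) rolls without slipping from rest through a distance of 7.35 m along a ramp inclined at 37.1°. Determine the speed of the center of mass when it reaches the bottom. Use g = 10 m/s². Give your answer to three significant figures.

Here I = MR², so the shape factor k = I/(MR²) = 1.
The rolling condition ω = v/R makes the rotational term ½I(v/R)² = ½kMv², so KE_total = ½(1+k)Mv² = Mv².
The vertical drop is h = L sinθ = 7.35 × sin37.1° = 4.434 m.
Energy conservation: Mgh = Mv², so v = √(2gh/(1+k)) = √(2 × 10 × 4.434 / 2) ≈ 6.66 m/s.

v ≈ 6.66 m/s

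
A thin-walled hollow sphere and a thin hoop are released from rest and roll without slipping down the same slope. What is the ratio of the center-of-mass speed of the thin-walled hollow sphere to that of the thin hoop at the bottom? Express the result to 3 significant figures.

v_ratio ≈ 1.10

Each satisfies Mgh = ½(1+k)Mv² with k = I/(MR²), so v ∝ 1/√(1+k).
For the thin-walled hollow sphere k = 2/3; for the thin hoop k = 1.
v₁/v₂ = √((1+k₂)/(1+k₁)) = √(2/1.667) ≈ 1.10.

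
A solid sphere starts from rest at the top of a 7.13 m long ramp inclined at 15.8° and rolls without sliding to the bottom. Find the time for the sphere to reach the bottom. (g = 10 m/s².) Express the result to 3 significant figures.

With I = (2/5)MR², the ratio k = I/(MR²) is 0.4.
Along the incline Mg sinθ − f = Ma, and torque about the center fR = Iα = kMR²(a/R) gives f = kMa.
Hence a = g sinθ/(1+k) = 10×sin15.8°/1.4 = 1.945 m/s².
Starting from rest, L = ½at², so t = √(2L/a) = √(2×7.13/1.945) ≈ 2.71 s.

t ≈ 2.71 s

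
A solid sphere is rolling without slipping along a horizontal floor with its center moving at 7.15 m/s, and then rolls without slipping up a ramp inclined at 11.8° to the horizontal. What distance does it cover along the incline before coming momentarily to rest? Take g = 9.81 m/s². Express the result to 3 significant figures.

d ≈ 17.8 m

Here I = (2/5)MR², so the shape factor k = I/(MR²) = 0.4.
Rolling without slipping gives ω = v/R, so the total kinetic energy is ½Mv² + ½Iω² = ½(1+k)Mv² = (7/10)Mv².
Setting this equal to Mgh gives the vertical rise h = (1+k)v₀²/(2g) = 1.4×7.15²/(2×9.81) = 3.648 m.
The distance along the slope is d = h/sinθ = 3.648/sin11.8° ≈ 17.8 m.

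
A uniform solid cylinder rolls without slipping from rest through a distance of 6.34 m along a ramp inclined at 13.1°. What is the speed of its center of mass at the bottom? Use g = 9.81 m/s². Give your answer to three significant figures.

v ≈ 4.34 m/s

For this body I = (1/2)MR², i.e. k = I/(MR²) = 0.5.
Rolling without slipping gives ω = v/R, so the total kinetic energy is ½Mv² + ½Iω² = ½(1+k)Mv² = (3/4)Mv².
The vertical drop is h = L sinθ = 6.34 × sin13.1° = 1.437 m.
Energy conservation: Mgh = (3/4)Mv², so v = √(2gh/(1+k)) = √(2 × 9.81 × 1.437 / 1.5) ≈ 4.34 m/s.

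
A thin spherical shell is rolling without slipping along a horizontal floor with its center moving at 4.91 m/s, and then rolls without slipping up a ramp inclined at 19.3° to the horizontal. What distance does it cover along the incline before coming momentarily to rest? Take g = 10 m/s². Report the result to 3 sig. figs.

d ≈ 6.08 m

With I = (2/3)MR², the ratio k = I/(MR²) is 2/3.
Pure rolling means v = ωR; then KE = ½Mv² + ½I(v/R)² = ½(1+k)Mv² = (5/6)Mv².
Setting this equal to Mgh gives the vertical rise h = (1+k)v₀²/(2g) = 1.667×4.91²/(2×10) = 2.009 m.
Along the incline, d = h/sinθ = 2.009/sin19.3° ≈ 6.08 m.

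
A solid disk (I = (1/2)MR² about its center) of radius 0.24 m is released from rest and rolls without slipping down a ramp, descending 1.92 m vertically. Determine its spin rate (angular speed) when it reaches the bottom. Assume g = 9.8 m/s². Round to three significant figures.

With I = (1/2)MR², the ratio k = I/(MR²) is 0.5.
Pure rolling means v = ωR; then KE = ½Mv² + ½I(v/R)² = ½(1+k)Mv² = (3/4)Mv².
Energy conservation Mgh = ½(1+k)Mv² gives v = √(2gh/(1+k)) = √(2 × 9.8 × 1.92 / 1.5) = 5.009 m/s.
The angular speed follows from ω = v/R = 5.009/0.24 ≈ 20.9 rad/s.

ω ≈ 20.9 rad/s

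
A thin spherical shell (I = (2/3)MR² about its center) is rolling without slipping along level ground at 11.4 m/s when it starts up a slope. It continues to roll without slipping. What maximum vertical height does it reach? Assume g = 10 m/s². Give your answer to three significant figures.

The moment of inertia is (2/3)MR², giving k ≡ I/(MR²) = 2/3.
The rolling condition ω = v/R makes the rotational term ½I(v/R)² = ½kMv², so KE_total = ½(1+k)Mv² = (5/6)Mv².
All of this converts to potential energy at the highest point: (5/6)Mv₀² = Mgh.
Thus h = (1+k)v₀²/(2g) = 1.667 × 11.4² / (2 × 10) ≈ 10.8 m.

h ≈ 10.8 m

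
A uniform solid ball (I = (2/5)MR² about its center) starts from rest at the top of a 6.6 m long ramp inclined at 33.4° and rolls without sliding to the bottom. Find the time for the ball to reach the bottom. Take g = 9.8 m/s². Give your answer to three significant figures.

Here I = (2/5)MR², so the shape factor k = I/(MR²) = 0.4.
Translational: Mg sinθ − f = Ma. Rotational about the CM: fR = Iα = kMRa, so f = kMa.
Hence a = g sinθ/(1+k) = 9.8×sin33.4°/1.4 = 3.853 m/s².
With constant a from rest, t = √(2L/a) = √(2·6.6/3.853) ≈ 1.85 s.

t ≈ 1.85 s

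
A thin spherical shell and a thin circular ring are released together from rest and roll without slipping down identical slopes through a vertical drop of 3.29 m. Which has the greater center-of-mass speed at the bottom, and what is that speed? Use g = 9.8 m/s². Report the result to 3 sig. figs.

the thin spherical shell, at v ≈ 6.22 m/s

For rolling without slipping, Mgh = ½(1+k)Mv² where k = I/(MR²), so v = √(2gh/(1+k)).
Thin spherical shell: k = 2/3, giving v = √(2×9.8×3.29/1.667) = 6.22 m/s.
Thin circular ring: k = 1, giving v = √(2×9.8×3.29/2) = 5.678 m/s.
The smaller k wins: the thin spherical shell, at ≈ 6.22 m/s.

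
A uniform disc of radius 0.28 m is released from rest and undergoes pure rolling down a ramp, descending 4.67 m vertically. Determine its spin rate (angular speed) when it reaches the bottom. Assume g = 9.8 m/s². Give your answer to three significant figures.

ω ≈ 27.9 rad/s

Here I = (1/2)MR², so the shape factor k = I/(MR²) = 0.5.
Rolling without slipping gives ω = v/R, so the total kinetic energy is ½Mv² + ½Iω² = ½(1+k)Mv² = (3/4)Mv².
Energy conservation Mgh = ½(1+k)Mv² gives v = √(2gh/(1+k)) = √(2 × 9.8 × 4.67 / 1.5) = 7.812 m/s.
Then ω = v/R = 7.812 / 0.28 ≈ 27.9 rad/s.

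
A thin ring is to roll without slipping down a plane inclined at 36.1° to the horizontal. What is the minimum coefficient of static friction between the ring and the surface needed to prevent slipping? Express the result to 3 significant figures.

μ_min ≈ 0.365

The moment of inertia is MR², giving k ≡ I/(MR²) = 1.
Along the incline Mg sinθ − f = Ma, and torque about the center fR = Iα = kMR²(a/R) gives f = kMa.
These give a = g sinθ/(1+k) and the required friction f = kMg sinθ/(1+k).
The normal force is N = Mg cosθ, so μ_min = f/N = k tanθ/(1+k).
μ_min = 1 × tan36.1° / 2 ≈ 0.365.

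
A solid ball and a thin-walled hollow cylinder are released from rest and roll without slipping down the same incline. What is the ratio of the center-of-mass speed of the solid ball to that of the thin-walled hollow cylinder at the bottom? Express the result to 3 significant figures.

Each satisfies Mgh = ½(1+k)Mv² with k = I/(MR²), so v ∝ 1/√(1+k).
For the solid ball k = 0.4; for the thin-walled hollow cylinder k = 1.
v₁/v₂ = √((1+k₂)/(1+k₁)) = √(2/1.4) ≈ 1.20.

v_ratio ≈ 1.20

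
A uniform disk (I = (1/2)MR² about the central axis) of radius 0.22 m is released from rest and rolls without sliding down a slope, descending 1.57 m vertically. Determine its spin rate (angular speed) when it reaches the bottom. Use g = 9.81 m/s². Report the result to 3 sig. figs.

ω ≈ 20.6 rad/s

Here I = (1/2)MR², so the shape factor k = I/(MR²) = 0.5.
Since it rolls without slipping, ω = v/R and KE = ½Mv² + ½Iω² = ½(1+k)Mv² = (3/4)Mv².
Energy conservation Mgh = ½(1+k)Mv² gives v = √(2gh/(1+k)) = √(2 × 9.81 × 1.57 / 1.5) = 4.532 m/s.
The angular speed follows from ω = v/R = 4.532/0.22 ≈ 20.6 rad/s.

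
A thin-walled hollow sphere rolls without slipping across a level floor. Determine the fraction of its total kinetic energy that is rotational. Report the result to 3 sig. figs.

The moment of inertia is (2/3)MR², giving k ≡ I/(MR²) = 2/3.
With ω = v/R, KE_trans = ½Mv² and KE_rot = ½Iω² = ½kMv², so KE_total = ½(1+k)Mv².
The rotational fraction is therefore k/(1+k) = (2/3)/1.667 ≈ 0.400.

fraction ≈ 0.400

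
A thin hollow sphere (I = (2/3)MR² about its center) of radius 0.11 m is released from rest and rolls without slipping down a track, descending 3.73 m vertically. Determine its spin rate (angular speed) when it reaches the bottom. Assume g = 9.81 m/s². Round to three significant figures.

ω ≈ 60.2 rad/s

For this body I = (2/3)MR², i.e. k = I/(MR²) = 2/3.
Since it rolls without slipping, ω = v/R and KE = ½Mv² + ½Iω² = ½(1+k)Mv² = (5/6)Mv².
Energy conservation Mgh = ½(1+k)Mv² gives v = √(2gh/(1+k)) = √(2 × 9.81 × 3.73 / 1.667) = 6.626 m/s.
Then ω = v/R = 6.626 / 0.11 ≈ 60.2 rad/s.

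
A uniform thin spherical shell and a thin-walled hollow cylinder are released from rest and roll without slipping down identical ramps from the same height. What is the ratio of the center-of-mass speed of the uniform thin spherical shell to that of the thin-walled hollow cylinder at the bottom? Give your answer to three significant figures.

v_ratio ≈ 1.10

Each satisfies Mgh = ½(1+k)Mv² with k = I/(MR²), so v ∝ 1/√(1+k).
For the uniform thin spherical shell k = 2/3; for the thin-walled hollow cylinder k = 1.
v₁/v₂ = √((1+k₂)/(1+k₁)) = √(2/1.667) ≈ 1.10.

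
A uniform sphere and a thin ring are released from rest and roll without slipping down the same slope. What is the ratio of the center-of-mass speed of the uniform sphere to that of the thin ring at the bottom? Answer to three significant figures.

v_ratio ≈ 1.20

Each satisfies Mgh = ½(1+k)Mv² with k = I/(MR²), so v ∝ 1/√(1+k).
For the uniform sphere k = 0.4; for the thin ring k = 1.
v₁/v₂ = √((1+k₂)/(1+k₁)) = √(2/1.4) ≈ 1.20.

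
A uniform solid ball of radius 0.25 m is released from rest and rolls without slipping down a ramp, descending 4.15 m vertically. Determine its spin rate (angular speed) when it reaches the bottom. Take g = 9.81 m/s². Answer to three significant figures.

ω ≈ 30.5 rad/s

Here I = (2/5)MR², so the shape factor k = I/(MR²) = 0.4.
Rolling without slipping gives ω = v/R, so the total kinetic energy is ½Mv² + ½Iω² = ½(1+k)Mv² = (7/10)Mv².
Energy conservation Mgh = ½(1+k)Mv² gives v = √(2gh/(1+k)) = √(2 × 9.81 × 4.15 / 1.4) = 7.626 m/s.
Then ω = v/R = 7.626 / 0.25 ≈ 30.5 rad/s.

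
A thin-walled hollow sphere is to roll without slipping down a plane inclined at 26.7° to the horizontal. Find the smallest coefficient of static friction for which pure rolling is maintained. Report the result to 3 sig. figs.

μ_min ≈ 0.201

With I = (2/3)MR², the ratio k = I/(MR²) is 2/3.
Along the incline Mg sinθ − f = Ma, and torque about the center fR = Iα = kMR²(a/R) gives f = kMa.
These give a = g sinθ/(1+k) and the required friction f = kMg sinθ/(1+k).
With N = Mg cosθ, the no-slip condition f ≤ μN gives μ_min = f/N = k tanθ/(1+k).
μ_min = (2/3) × tan26.7° / 1.667 ≈ 0.201.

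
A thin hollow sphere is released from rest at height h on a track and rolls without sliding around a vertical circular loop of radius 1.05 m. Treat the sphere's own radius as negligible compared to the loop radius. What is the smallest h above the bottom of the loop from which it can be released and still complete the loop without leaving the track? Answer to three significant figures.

For this body I = (2/3)MR², i.e. k = I/(MR²) = 2/3.
At the top of the loop, the minimum-contact condition is Mg = Mv_top²/r, so v_top² = gr.
With ω = v/R, the kinetic energy at speed v is ½(1+k)Mv² = (5/6)Mv².
Energy conservation from release (height h) to the top (height 2r): Mgh = Mg(2r) + (5/6)M·gr.
Thus h_min = 2r + (1+k)r/2 = r(2 + 1.667/2) = 1.05 × 2.833 ≈ 2.98 m.

h_min ≈ 2.98 m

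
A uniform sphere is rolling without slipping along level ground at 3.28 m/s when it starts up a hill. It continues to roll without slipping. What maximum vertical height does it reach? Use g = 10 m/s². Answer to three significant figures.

Here I = (2/5)MR², so the shape factor k = I/(MR²) = 0.4.
Pure rolling means v = ωR; then KE = ½Mv² + ½I(v/R)² = ½(1+k)Mv² = (7/10)Mv².
At the top the kinetic energy is zero, so (7/10)Mv₀² = Mgh.
Thus h = (1+k)v₀²/(2g) = 1.4 × 3.28² / (2 × 10) ≈ 0.753 m.

h ≈ 0.753 m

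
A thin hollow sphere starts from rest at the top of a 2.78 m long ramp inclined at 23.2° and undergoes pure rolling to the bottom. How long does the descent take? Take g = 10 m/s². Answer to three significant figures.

t ≈ 1.53 s

With I = (2/3)MR², the ratio k = I/(MR²) is 2/3.
Translational: Mg sinθ − f = Ma. Rotational about the CM: fR = Iα = kMRa, so f = kMa.
Hence a = g sinθ/(1+k) = 10×sin23.2°/1.667 = 2.364 m/s².
Starting from rest, L = ½at², so t = √(2L/a) = √(2×2.78/2.364) ≈ 1.53 s.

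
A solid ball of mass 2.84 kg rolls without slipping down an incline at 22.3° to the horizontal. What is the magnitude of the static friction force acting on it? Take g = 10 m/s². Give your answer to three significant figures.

f ≈ 3.08 N

The moment of inertia is (2/5)MR², giving k ≡ I/(MR²) = 0.4.
Translational: Mg sinθ − f = Ma. Rotational about the CM: fR = Iα = kMRa, so f = kMa.
Combining, a = g sinθ/(1+k) and f = kMa = kMg sinθ/(1+k).
f = 0.4 × 2.84 × 10 × sin22.3° / 1.4 ≈ 3.08 N.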